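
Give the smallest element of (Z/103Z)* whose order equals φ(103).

5

φ(103) = 103 − 1 = 102 = 2 · 3 · 17.
Test candidates g = 2, 3, … against the prime factors q ∈ {2, 3, 17} of φ(103): g is a generator iff g^(102/q) ≢ 1 for every such q.
g = 2: 2^51 ≡ 1 — hits 1, so not a primitive root.
g = 3: 3^51 ≡ 102; 3^34 ≡ 1 — hits 1, so not a primitive root.
g = 4: 4^51 ≡ 1 — hits 1, so not a primitive root.
g = 5: 5^51 ≡ 102; 5^34 ≡ 56; 5^6 ≡ 72 — none is 1, so 5 is a primitive root.
So 5 is the smallest generator of (Z/103Z)^×.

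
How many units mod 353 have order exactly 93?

0

φ(353) = 353 − 1 = 352 = 2^5 · 11.
In a cyclic group of order 352, there are φ(d) elements of order d for each divisor d of 352, and zero for non-divisors.
Here 352 is not a multiple of 93, so there are no elements of order 93.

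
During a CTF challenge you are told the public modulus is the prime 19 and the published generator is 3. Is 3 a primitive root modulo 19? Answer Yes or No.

Yes

φ(19) = 19 − 1 = 18 = 2 · 3^2.
It suffices to check that the order of 3 is not a proper divisor of 18: compute 3^(18/q) for q ∈ {2, 3}.
3^9 ≡ 18 (mod 19)  [q = 2: ≢ 1 ✓]
3^6 ≡ 7 (mod 19)  [q = 3: ≢ 1 ✓]
Every test exponent gives a nontrivial residue, hence 3 generates the full group.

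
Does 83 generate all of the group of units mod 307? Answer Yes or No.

No

φ(307) = 307 − 1 = 306 = 2 · 3^2 · 17.
83 is a primitive root mod 307 iff 83^(φ(307)/q) ≢ 1 for every prime q | φ(307), i.e. q ∈ {2, 3, 17}.
83^153 ≡ 1 (mod 307)  [q = 2: ≡ 1 ✗]
83^102 ≡ 17 (mod 307)  [q = 3: ≢ 1 ✓]
83^18 ≡ 24 (mod 307)  [q = 17: ≢ 1 ✓]
Since 83^153 ≡ 1, the order of 83 divides 153 < 306, so 83 is not a primitive root.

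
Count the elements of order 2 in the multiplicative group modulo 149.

1

φ(149) = 149 − 1 = 148 = 2^2 · 37.
(Z/149Z)^× is cyclic (|G| = 148); a cyclic group of order m has exactly φ(d) elements of each order d | m, and none otherwise.
2 | 148, and φ(2) = 2 − 1 = 1.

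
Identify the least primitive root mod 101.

2

φ(101) = 101 − 1 = 100 = 2^2 · 5^2.
Test candidates g = 2, 3, … against the prime factors q ∈ {2, 5} of φ(101): g is a generator iff g^(100/q) ≢ 1 for every such q.
g = 2: 2^50 ≡ 100; 2^20 ≡ 95 — none is 1, so 2 is a primitive root.
So 2 is the smallest generator of (Z/101Z)^×.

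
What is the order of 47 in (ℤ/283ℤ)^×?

282

By Lagrange's theorem, ord_283(47) divides φ(283) = 283 − 1 = 282 = 2 · 3 · 47.
Divisors of 282: 1, 2, 3, 6, 47, 94, 141, 282.
Check 47^d mod 283 for each divisor in increasing order:
47^1 ≡ 47 (mod 283)
47^2 ≡ 228 (mod 283)
47^3 ≡ 245 (mod 283)
47^6 ≡ 29 (mod 283)
47^47 ≡ 45 (mod 283)
47^94 ≡ 44 (mod 283)
47^141 ≡ 282 (mod 283)
47^282 ≡ 1 (mod 283) ✓
So ord_283(47) = 282.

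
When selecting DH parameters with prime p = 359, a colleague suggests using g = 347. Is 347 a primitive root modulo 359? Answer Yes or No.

Yes

φ(359) = 359 − 1 = 358 = 2 · 179.
It suffices to check that the order of 347 is not a proper divisor of 358: compute 347^(358/q) for q ∈ {2, 179}.
347^179 ≡ 358 (mod 359)  [q = 2: ≢ 1 ✓]
347^2 ≡ 144 (mod 359)  [q = 179: ≢ 1 ✓]
All checks pass, so 347 has order 358 and is a primitive root modulo 359.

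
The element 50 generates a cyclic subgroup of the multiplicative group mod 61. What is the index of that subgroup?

15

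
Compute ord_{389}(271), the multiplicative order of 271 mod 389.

388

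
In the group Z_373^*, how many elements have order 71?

0

φ(373) = 373 − 1 = 372 = 2^2 · 3 · 31.
Since (Z/373Z)^× is cyclic of order 372, the number of elements of order d is φ(d) when d | 372 and 0 otherwise.
Since 71 ∤ 372, the count is 0.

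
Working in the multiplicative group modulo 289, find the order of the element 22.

272

Since 22 ∈ (Z/289Z)^×, its order divides φ(289) = φ(17^2) = 17·(17−1) = 272 = 2^4 · 17.
Divisors of 272: 1, 2, 4, 8, 16, 17, 34, 68, 136, 272.
Evaluate successive powers at the divisors of 272:
22^1 ≡ 22
22^2 ≡ 195
22^4 ≡ 166
22^8 ≡ 101
22^16 ≡ 86
22^17 ≡ 158
22^34 ≡ 110
22^68 ≡ 251
22^136 ≡ 288
22^272 ≡ 1
Therefore the multiplicative order of 22 modulo 289 is 272.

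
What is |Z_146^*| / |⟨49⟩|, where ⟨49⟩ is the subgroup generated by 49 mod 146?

Since 49 ∈ (Z/146Z)^×, its order divides φ(146) = φ(2)·φ(73) = 1·72 = 72 = 2^3 · 3^2.
Divisors of 72: 1, 2, 3, 4, 6, 8, 9, 12, 18, 24, 36, 72.
Test each divisor d:
49^1 ≡ 49 (mod 146)
49^2 ≡ 65 (mod 146)
49^3 ≡ 119 (mod 146)
49^4 ≡ 137 (mod 146)
49^6 ≡ 145 (mod 146)
49^8 ≡ 81 (mod 146)
49^9 ≡ 27 (mod 146)
49^12 ≡ 1 (mod 146) ✓
So ord_146(49) = 12, hence |⟨49⟩| = 12.
The index is φ(146) / ord(49) = 72 / 12 = 6.

6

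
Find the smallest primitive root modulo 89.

3

φ(89) = 89 − 1 = 88 = 2^3 · 11.
Test candidates g = 2, 3, … against the prime factors q ∈ {2, 11} of φ(89): g is a generator iff g^(88/q) ≢ 1 for every such q.
g = 2: 2^44 ≡ 1 — hits 1, so not a primitive root.
g = 3: 3^44 ≡ 88; 3^8 ≡ 64 — none is 1, so 3 is a primitive root.
Hence the least primitive root of 89 is 3.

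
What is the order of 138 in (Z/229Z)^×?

The order of 138 must divide φ(229) = 229 − 1 = 228 = 2^2 · 3 · 19.
Divisors of 228: 1, 2, 3, 4, 6, 12, 19, 38, 57, 76, 114, 228.
Compute 138^d (mod 229) for the divisors d until we hit 1:
138^1 ≡ 138
138^2 ≡ 37
138^3 ≡ 68
138^4 ≡ 224
138^6 ≡ 44
138^12 ≡ 104
138^19 ≡ 135
138^38 ≡ 134
138^57 ≡ 228
138^76 ≡ 94
138^114 ≡ 1
The smallest such exponent is 114, so the order of 138 is 114.

114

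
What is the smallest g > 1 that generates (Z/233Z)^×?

φ(233) = 233 − 1 = 232 = 2^3 · 29.
g is a primitive root iff g^(232/q) ≢ 1 (mod 233) for each prime q ∈ {2, 29}.
g = 2: 2^116 ≡ 1 — hits 1, so not a primitive root.
g = 3: 3^116 ≡ 232; 3^8 ≡ 37 — none is 1, so 3 is a primitive root.
Hence the least primitive root of 233 is 3.

3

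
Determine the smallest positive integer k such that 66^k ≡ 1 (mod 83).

82

The order of 66 must divide φ(83) = 83 − 1 = 82 = 2 · 41.
Divisors of 82: 1, 2, 41, 82.
Compute 66^d (mod 83) for the divisors d until we hit 1:
66^1 ≡ 66 (mod 83)
66^2 ≡ 40 (mod 83)
66^41 ≡ 82 (mod 83)
66^82 ≡ 1 (mod 83) ✓
Therefore the multiplicative order of 66 modulo 83 is 82.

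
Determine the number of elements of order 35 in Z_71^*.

φ(71) = 71 − 1 = 70 = 2 · 5 · 7.
Since (Z/71Z)^× is cyclic of order 70, the number of elements of order d is φ(d) when d | 70 and 0 otherwise.
35 = 5 · 7 divides 70, and φ(35) = 24.

24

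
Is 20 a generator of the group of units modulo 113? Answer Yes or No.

φ(113) = 113 − 1 = 112 = 2^4 · 7.
Test 20^(112/q) mod 113 for each prime factor q of 112:
20^56 ≡ 112 (mod 113)  [q = 2: ≢ 1 ✓]
20^16 ≡ 28 (mod 113)  [q = 7: ≢ 1 ✓]
All checks pass, so 20 has order 112 and is a primitive root modulo 113.

Yes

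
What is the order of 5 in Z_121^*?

55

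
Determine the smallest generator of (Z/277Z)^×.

5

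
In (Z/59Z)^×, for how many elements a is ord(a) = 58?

28

φ(59) = 59 − 1 = 58 = 2 · 29.
Since (Z/59Z)^× is cyclic of order 58, the number of elements of order d is φ(d) when d | 58 and 0 otherwise.
58 = 2 · 29 divides 58, and φ(58) = 28.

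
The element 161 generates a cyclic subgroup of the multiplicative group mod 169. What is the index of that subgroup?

The order of 161 must divide φ(169) = φ(13^2) = 13·(13−1) = 156 = 2^2 · 3 · 13.
Divisors of 156: 1, 2, 3, 4, 6, 12, 13, 26, 39, 52, 78, 156.
Test each divisor d:
161^1 ≡ 161
161^2 ≡ 64
161^3 ≡ 164
161^4 ≡ 40
161^6 ≡ 25
161^12 ≡ 118
161^13 ≡ 70
161^26 ≡ 168
161^39 ≡ 99
161^52 ≡ 1
So ord_169(161) = 52, hence |⟨161⟩| = 52.
[(Z/169Z)^× : ⟨161⟩] = 156/52 = 3.

3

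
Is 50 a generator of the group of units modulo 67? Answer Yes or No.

Yes

φ(67) = 67 − 1 = 66 = 2 · 3 · 11.
It suffices to check that the order of 50 is not a proper divisor of 66: compute 50^(66/q) for q ∈ {2, 3, 11}.
50^33 ≡ 66 (mod 67)  [q = 2: ≢ 1 ✓]
50^22 ≡ 37 (mod 67)  [q = 3: ≢ 1 ✓]
50^6 ≡ 15 (mod 67)  [q = 11: ≢ 1 ✓]
All checks pass, so 50 has order 66 and is a primitive root modulo 67.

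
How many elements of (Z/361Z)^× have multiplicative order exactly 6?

φ(361) = φ(19^2) = 19·(19−1) = 342 = 2 · 3^2 · 19.
Since (Z/361Z)^× is cyclic of order 342, the number of elements of order d is φ(d) when d | 342 and 0 otherwise.
6 = 2 · 3 divides 342, and φ(6) = 2.

2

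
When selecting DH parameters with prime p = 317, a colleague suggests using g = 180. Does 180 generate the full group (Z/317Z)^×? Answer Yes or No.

Yes

φ(317) = 317 − 1 = 316 = 2^2 · 79.
An element g generates (Z/317Z)^× iff g^(316/q) ≢ 1 (mod 317) for each prime q ∈ {2, 79}.
180^158 ≡ 316 (mod 317)  [q = 2: ≢ 1 ✓]
180^4 ≡ 235 (mod 317)  [q = 79: ≢ 1 ✓]
Every test exponent gives a nontrivial residue, hence 180 generates the full group.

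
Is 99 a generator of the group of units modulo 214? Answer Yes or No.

No

φ(214) = φ(2)·φ(107) = 1·106 = 106 = 2 · 53.
99 is a primitive root mod 214 iff 99^(φ(214)/q) ≢ 1 for every prime q | φ(214), i.e. q ∈ {2, 53}.
99^53 ≡ 1 (mod 214)  [q = 2: ≡ 1 ✗]
99^2 ≡ 171 (mod 214)  [q = 53: ≢ 1 ✓]
99^53 ≡ 1 shows ord(99) | 53, strictly less than φ(214); not a primitive root.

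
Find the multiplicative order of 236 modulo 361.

Since 236 ∈ (Z/361Z)^×, its order divides φ(361) = φ(19^2) = 19·(19−1) = 342 = 2 · 3^2 · 19.
Divisors of 342: 1, 2, 3, 6, 9, 18, 19, 38, 57, 114, 171, 342.
Compute 236^d (mod 361) for the divisors d until we hit 1:
236^1 ≡ 236
236^2 ≡ 102
236^3 ≡ 246
236^6 ≡ 229
236^9 ≡ 18
236^18 ≡ 324
236^19 ≡ 293
236^38 ≡ 292
236^57 ≡ 360
236^114 ≡ 1
Therefore the multiplicative order of 236 modulo 361 is 114.

114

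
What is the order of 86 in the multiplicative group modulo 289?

17

ord(86) | φ(289) = φ(17^2) = 17·(17−1) = 272 = 2^4 · 17.
Divisors of 272: 1, 2, 4, 8, 16, 17, 34, 68, 136, 272.
Evaluate successive powers at the divisors of 272:
86^1 ≡ 86 (mod 289)
86^2 ≡ 171 (mod 289)
86^4 ≡ 52 (mod 289)
86^8 ≡ 103 (mod 289)
86^16 ≡ 205 (mod 289)
86^17 ≡ 1 (mod 289) ✓
So ord_289(86) = 17.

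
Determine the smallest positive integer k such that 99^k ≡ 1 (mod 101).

By Lagrange's theorem, ord_101(99) divides φ(101) = 101 − 1 = 100 = 2^2 · 5^2.
Divisors of 100: 1, 2, 4, 5, 10, 20, 25, 50, 100.
Compute 99^d (mod 101) for the divisors d until we hit 1:
99^1 ≡ 99 (mod 101)
99^2 ≡ 4 (mod 101)
99^4 ≡ 16 (mod 101)
99^5 ≡ 69 (mod 101)
99^10 ≡ 14 (mod 101)
99^20 ≡ 95 (mod 101)
99^25 ≡ 91 (mod 101)
99^50 ≡ 100 (mod 101)
99^100 ≡ 1 (mod 101) ✓
Hence ord(99) = 100.

100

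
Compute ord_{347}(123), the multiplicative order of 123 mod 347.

Since 123 ∈ (Z/347Z)^×, its order divides φ(347) = 347 − 1 = 346 = 2 · 173.
Divisors of 346: 1, 2, 173, 346.
Evaluate successive powers at the divisors of 346:
123^1 ≡ 123 (mod 347)
123^2 ≡ 208 (mod 347)
123^173 ≡ 346 (mod 347)
123^346 ≡ 1 (mod 347) ✓
So ord_347(123) = 346.

346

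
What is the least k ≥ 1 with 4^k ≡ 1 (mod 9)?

By Lagrange's theorem, ord_9(4) divides φ(9) = φ(3^2) = 3·(3−1) = 6 = 2 · 3.
Divisors of 6: 1, 2, 3, 6.
Test each divisor d:
4^1 ≡ 4
4^2 ≡ 7
4^3 ≡ 1
Hence ord(4) = 3.

3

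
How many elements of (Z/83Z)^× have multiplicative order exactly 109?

φ(83) = 83 − 1 = 82 = 2 · 41.
Since (Z/83Z)^× is cyclic of order 82, the number of elements of order d is φ(d) when d | 82 and 0 otherwise.
109 does not divide 82, so no element of (Z/83Z)^× has order 109.

0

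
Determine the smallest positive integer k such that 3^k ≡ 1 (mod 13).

The order of 3 must divide φ(13) = 13 − 1 = 12 = 2^2 · 3.
Divisors of 12: 1, 2, 3, 4, 6, 12.
Check 3^d mod 13 for each divisor in increasing order:
3^1 ≡ 3
3^2 ≡ 9
3^3 ≡ 1
Hence ord(3) = 3.

3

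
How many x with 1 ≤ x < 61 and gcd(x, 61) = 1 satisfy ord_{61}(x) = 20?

8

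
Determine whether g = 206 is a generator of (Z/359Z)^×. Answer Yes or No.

φ(359) = 359 − 1 = 358 = 2 · 179.
206 is a primitive root mod 359 iff 206^(φ(359)/q) ≢ 1 for every prime q | φ(359), i.e. q ∈ {2, 179}.
206^179 ≡ 358 (mod 359)  [q = 2: ≢ 1 ✓]
206^2 ≡ 74 (mod 359)  [q = 179: ≢ 1 ✓]
None equal 1, so ord_359(206) = 358: 206 is a primitive root.

Yes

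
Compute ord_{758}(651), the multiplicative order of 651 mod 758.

54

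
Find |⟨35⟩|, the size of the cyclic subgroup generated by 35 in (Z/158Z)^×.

78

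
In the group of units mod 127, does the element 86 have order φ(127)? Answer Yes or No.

φ(127) = 127 − 1 = 126 = 2 · 3^2 · 7.
It suffices to check that the order of 86 is not a proper divisor of 126: compute 86^(126/q) for q ∈ {2, 3, 7}.
86^63 ≡ 126 (mod 127)  [q = 2: ≢ 1 ✓]
86^42 ≡ 19 (mod 127)  [q = 3: ≢ 1 ✓]
86^18 ≡ 64 (mod 127)  [q = 7: ≢ 1 ✓]
Every test exponent gives a nontrivial residue, hence 86 generates the full group.

Yes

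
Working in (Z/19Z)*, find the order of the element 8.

Since 8 ∈ (Z/19Z)^×, its order divides φ(19) = 19 − 1 = 18 = 2 · 3^2.
Divisors of 18: 1, 2, 3, 6, 9, 18.
Evaluate successive powers at the divisors of 18:
8^1 ≡ 8
8^2 ≡ 7
8^3 ≡ 18
8^6 ≡ 1
Therefore the multiplicative order of 8 modulo 19 is 6.

6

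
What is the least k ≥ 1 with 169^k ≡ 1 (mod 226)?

The order of 169 must divide φ(226) = φ(2)·φ(113) = 1·112 = 112 = 2^4 · 7.
Divisors of 112: 1, 2, 4, 7, 8, 14, 16, 28, 56, 112.
Compute 169^d (mod 226) for the divisors d until we hit 1:
169^1 ≡ 169
169^2 ≡ 85
169^4 ≡ 219
169^7 ≡ 15
169^8 ≡ 49
169^14 ≡ 225
169^16 ≡ 141
169^28 ≡ 1
Hence ord(169) = 28.

28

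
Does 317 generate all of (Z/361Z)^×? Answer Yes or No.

φ(361) = φ(19^2) = 19·(19−1) = 342 = 2 · 3^2 · 19.
An element g generates (Z/361Z)^× iff g^(342/q) ≢ 1 (mod 361) for each prime q ∈ {2, 3, 19}.
317^171 ≡ 360 (mod 361)  [q = 2: ≢ 1 ✓]
317^114 ≡ 68 (mod 361)  [q = 3: ≢ 1 ✓]
317^18 ≡ 153 (mod 361)  [q = 19: ≢ 1 ✓]
All checks pass, so 317 has order 342 and is a primitive root modulo 361.

Yes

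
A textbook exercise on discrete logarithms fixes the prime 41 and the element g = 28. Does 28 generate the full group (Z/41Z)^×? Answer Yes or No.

Yes

φ(41) = 41 − 1 = 40 = 2^3 · 5.
Test 28^(40/q) mod 41 for each prime factor q of 40:
28^20 ≡ 40 (mod 41)  [q = 2: ≢ 1 ✓]
28^8 ≡ 10 (mod 41)  [q = 5: ≢ 1 ✓]
None equal 1, so ord_41(28) = 40: 28 is a primitive root.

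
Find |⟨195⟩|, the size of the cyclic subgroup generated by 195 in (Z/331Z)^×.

ord(195) | φ(331) = 331 − 1 = 330 = 2 · 3 · 5 · 11.
Divisors of 330: 1, 2, 3, 5, 6, 10, 11, 15, 22, 30, 33, 55, 66, 110, 165, 330.
Evaluate successive powers at the divisors of 330:
195^1 ≡ 195 (mod 331)
195^2 ≡ 291 (mod 331)
195^3 ≡ 144 (mod 331)
195^5 ≡ 198 (mod 331)
195^6 ≡ 214 (mod 331)
195^10 ≡ 146 (mod 331)
195^11 ≡ 4 (mod 331)
195^15 ≡ 111 (mod 331)
195^22 ≡ 16 (mod 331)
195^30 ≡ 74 (mod 331)
195^33 ≡ 64 (mod 331)
195^55 ≡ 31 (mod 331)
195^66 ≡ 124 (mod 331)
195^110 ≡ 299 (mod 331)
195^165 ≡ 1 (mod 331) ✓
Hence ord(195) = 165.

165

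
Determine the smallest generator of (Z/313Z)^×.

10

φ(313) = 313 − 1 = 312 = 2^3 · 3 · 13.
g is a primitive root iff g^(312/q) ≢ 1 (mod 313) for each prime q ∈ {2, 3, 13}.
g = 2: 2^156 ≡ 1 — hits 1, so not a primitive root.
g = 3: 3^156 ≡ 1 — hits 1, so not a primitive root.
g = 4: 4^156 ≡ 1 — hits 1, so not a primitive root.
g = 5: 5^156 ≡ 312; 5^104 ≡ 1 — hits 1, so not a primitive root.
g = 6: 6^156 ≡ 1 — hits 1, so not a primitive root.
g = 7: 7^156 ≡ 312; 7^104 ≡ 1 — hits 1, so not a primitive root.
g = 8: 8^156 ≡ 1 — hits 1, so not a primitive root.
g = 9: 9^156 ≡ 1 — hits 1, so not a primitive root.
g = 10: 10^156 ≡ 312; 10^104 ≡ 214; 10^24 ≡ 103 — none is 1, so 10 is a primitive root.
So 10 is the smallest generator of (Z/313Z)^×.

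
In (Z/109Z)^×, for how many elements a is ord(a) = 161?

φ(109) = 109 − 1 = 108 = 2^2 · 3^3.
Since (Z/109Z)^× is cyclic of order 108, the number of elements of order d is φ(d) when d | 108 and 0 otherwise.
161 does not divide 108, so no element of (Z/109Z)^× has order 161.

0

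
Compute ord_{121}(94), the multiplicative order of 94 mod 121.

10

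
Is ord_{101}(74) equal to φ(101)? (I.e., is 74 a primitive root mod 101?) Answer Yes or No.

φ(101) = 101 − 1 = 100 = 2^2 · 5^2.
Test 74^(100/q) mod 101 for each prime factor q of 100:
74^50 ≡ 100 (mod 101)  [q = 2: ≢ 1 ✓]
74^20 ≡ 36 (mod 101)  [q = 5: ≢ 1 ✓]
None equal 1, so ord_101(74) = 100: 74 is a primitive root.

Yes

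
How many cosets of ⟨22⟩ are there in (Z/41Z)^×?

1

ord(22) | φ(41) = 41 − 1 = 40 = 2^3 · 5.
Divisors of 40: 1, 2, 4, 5, 8, 10, 20, 40.
Check 22^d mod 41 for each divisor in increasing order:
22^1 ≡ 22 (mod 41)
22^2 ≡ 33 (mod 41)
22^4 ≡ 23 (mod 41)
22^5 ≡ 14 (mod 41)
22^8 ≡ 37 (mod 41)
22^10 ≡ 32 (mod 41)
22^20 ≡ 40 (mod 41)
22^40 ≡ 1 (mod 41) ✓
The order of 22 is 40, so the subgroup it generates has 40 elements.
The index is φ(41) / ord(22) = 40 / 40 = 1.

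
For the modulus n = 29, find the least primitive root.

φ(29) = 29 − 1 = 28 = 2^2 · 7.
g is a primitive root iff g^(28/q) ≢ 1 (mod 29) for each prime q ∈ {2, 7}.
g = 2: 2^14 ≡ 28; 2^4 ≡ 16 — none is 1, so 2 is a primitive root.
The smallest primitive root modulo 29 is 2.

2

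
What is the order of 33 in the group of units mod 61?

20

ord(33) | φ(61) = 61 − 1 = 60 = 2^2 · 3 · 5.
Divisors of 60: 1, 2, 3, 4, 5, 6, 10, 12, 15, 20, 30, 60.
Compute 33^d (mod 61) for the divisors d until we hit 1:
33^1 ≡ 33
33^2 ≡ 52
33^3 ≡ 8
33^4 ≡ 20
33^5 ≡ 50
33^6 ≡ 3
33^10 ≡ 60
33^12 ≡ 9
33^15 ≡ 11
33^20 ≡ 1
Hence ord(33) = 20.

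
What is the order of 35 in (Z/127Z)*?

63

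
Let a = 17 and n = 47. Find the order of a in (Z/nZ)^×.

ord(17) | φ(47) = 47 − 1 = 46 = 2 · 23.
Divisors of 46: 1, 2, 23, 46.
Evaluate successive powers at the divisors of 46:
17^1 ≡ 17
17^2 ≡ 7
17^23 ≡ 1
So ord_47(17) = 23.

23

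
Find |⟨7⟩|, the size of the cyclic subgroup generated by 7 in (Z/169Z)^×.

By Lagrange's theorem, ord_169(7) divides φ(169) = φ(13^2) = 13·(13−1) = 156 = 2^2 · 3 · 13.
Divisors of 156: 1, 2, 3, 4, 6, 12, 13, 26, 39, 52, 78, 156.
Test each divisor d:
7^1 ≡ 7 (mod 169)
7^2 ≡ 49 (mod 169)
7^3 ≡ 5 (mod 169)
7^4 ≡ 35 (mod 169)
7^6 ≡ 25 (mod 169)
7^12 ≡ 118 (mod 169)
7^13 ≡ 150 (mod 169)
7^26 ≡ 23 (mod 169)
7^39 ≡ 70 (mod 169)
7^52 ≡ 22 (mod 169)
7^78 ≡ 168 (mod 169)
7^156 ≡ 1 (mod 169) ✓
Hence ord(7) = 156.

156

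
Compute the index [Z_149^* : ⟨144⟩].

ord(144) | φ(149) = 149 − 1 = 148 = 2^2 · 37.
Divisors of 148: 1, 2, 4, 37, 74, 148.
Test each divisor d:
144^1 ≡ 144 (mod 149)
144^2 ≡ 25 (mod 149)
144^4 ≡ 29 (mod 149)
144^37 ≡ 148 (mod 149)
144^74 ≡ 1 (mod 149) ✓
Thus |⟨144⟩| = ord(144) = 74.
The index is φ(149) / ord(144) = 148 / 74 = 2.

2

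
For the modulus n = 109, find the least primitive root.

6

φ(109) = 109 − 1 = 108 = 2^2 · 3^3.
Test candidates g = 2, 3, … against the prime factors q ∈ {2, 3} of φ(109): g is a generator iff g^(108/q) ≢ 1 for every such q.
g = 2: 2^54 ≡ 108; 2^36 ≡ 1 — hits 1, so not a primitive root.
g = 3: 3^54 ≡ 1 — hits 1, so not a primitive root.
g = 4: 4^54 ≡ 1 — hits 1, so not a primitive root.
g = 5: 5^54 ≡ 1 — hits 1, so not a primitive root.
g = 6: 6^54 ≡ 108; 6^36 ≡ 63 — none is 1, so 6 is a primitive root.
The smallest primitive root modulo 109 is 6.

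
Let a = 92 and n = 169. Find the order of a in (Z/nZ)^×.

By Lagrange's theorem, ord_169(92) divides φ(169) = φ(13^2) = 13·(13−1) = 156 = 2^2 · 3 · 13.
Divisors of 156: 1, 2, 3, 4, 6, 12, 13, 26, 39, 52, 78, 156.
Check 92^d mod 169 for each divisor in increasing order:
92^1 ≡ 92 (mod 169)
92^2 ≡ 14 (mod 169)
92^3 ≡ 105 (mod 169)
92^4 ≡ 27 (mod 169)
92^6 ≡ 40 (mod 169)
92^12 ≡ 79 (mod 169)
92^13 ≡ 1 (mod 169) ✓
Therefore the multiplicative order of 92 modulo 169 is 13.

13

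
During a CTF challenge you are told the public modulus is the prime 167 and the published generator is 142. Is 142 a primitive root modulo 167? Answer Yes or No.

Yes

φ(167) = 167 − 1 = 166 = 2 · 83.
142 is a primitive root mod 167 iff 142^(φ(167)/q) ≢ 1 for every prime q | φ(167), i.e. q ∈ {2, 83}.
142^83 ≡ 166 (mod 167)  [q = 2: ≢ 1 ✓]
142^2 ≡ 124 (mod 167)  [q = 83: ≢ 1 ✓]
None equal 1, so ord_167(142) = 166: 142 is a primitive root.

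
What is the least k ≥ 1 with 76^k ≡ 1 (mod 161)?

22

Since 76 ∈ (Z/161Z)^×, its order divides φ(161) = φ(7·23) = (7−1)·(23−1) = 6·22 = 132 = 2^2 · 3 · 11.
Divisors of 132: 1, 2, 3, 4, 6, 11, 12, 22, 33, 44, 66, 132.
Compute 76^d (mod 161) for the divisors d until we hit 1:
76^1 ≡ 76 (mod 161)
76^2 ≡ 141 (mod 161)
76^3 ≡ 90 (mod 161)
76^4 ≡ 78 (mod 161)
76^6 ≡ 50 (mod 161)
76^11 ≡ 160 (mod 161)
76^12 ≡ 85 (mod 161)
76^22 ≡ 1 (mod 161) ✓
Hence ord(76) = 22.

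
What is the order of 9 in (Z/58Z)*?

Since 9 ∈ (Z/58Z)^×, its order divides φ(58) = φ(2)·φ(29) = 1·28 = 28 = 2^2 · 7.
Divisors of 28: 1, 2, 4, 7, 14, 28.
Evaluate successive powers at the divisors of 28:
9^1 ≡ 9
9^2 ≡ 23
9^4 ≡ 7
9^7 ≡ 57
9^14 ≡ 1
So ord_58(9) = 14.

14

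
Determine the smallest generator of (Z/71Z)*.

φ(71) = 71 − 1 = 70 = 2 · 5 · 7.
Test candidates g = 2, 3, … against the prime factors q ∈ {2, 5, 7} of φ(71): g is a generator iff g^(70/q) ≢ 1 for every such q.
g = 2: 2^35 ≡ 1 — hits 1, so not a primitive root.
g = 3: 3^35 ≡ 1 — hits 1, so not a primitive root.
g = 4: 4^35 ≡ 1 — hits 1, so not a primitive root.
g = 5: 5^35 ≡ 1 — hits 1, so not a primitive root.
g = 6: 6^35 ≡ 1 — hits 1, so not a primitive root.
g = 7: 7^35 ≡ 70; 7^14 ≡ 54; 7^10 ≡ 45 — none is 1, so 7 is a primitive root.
Hence the least primitive root of 71 is 7.

7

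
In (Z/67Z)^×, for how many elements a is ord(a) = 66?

20

φ(67) = 67 − 1 = 66 = 2 · 3 · 11.
Since (Z/67Z)^× is cyclic of order 66, the number of elements of order d is φ(d) when d | 66 and 0 otherwise.
66 = 2 · 3 · 11 divides 66, and φ(66) = 20.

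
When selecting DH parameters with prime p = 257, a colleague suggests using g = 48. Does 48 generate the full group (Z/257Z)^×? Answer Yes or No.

φ(257) = 257 − 1 = 256 = 2^8.
48 is a primitive root mod 257 iff 48^(φ(257)/q) ≢ 1 for every prime q | φ(257), i.e. q ∈ {2}.
48^128 ≡ 256 (mod 257)  [q = 2: ≢ 1 ✓]
All checks pass, so 48 has order 256 and is a primitive root modulo 257.

Yes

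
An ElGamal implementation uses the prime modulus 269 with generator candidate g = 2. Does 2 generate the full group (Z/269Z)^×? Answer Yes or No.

Yes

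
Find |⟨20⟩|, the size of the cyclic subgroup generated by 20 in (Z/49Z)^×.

14

By Lagrange's theorem, ord_49(20) divides φ(49) = φ(7^2) = 7·(7−1) = 42 = 2 · 3 · 7.
Divisors of 42: 1, 2, 3, 6, 7, 14, 21, 42.
Evaluate successive powers at the divisors of 42:
20^1 ≡ 20
20^2 ≡ 8
20^3 ≡ 13
20^6 ≡ 22
20^7 ≡ 48
20^14 ≡ 1
So ord_49(20) = 14.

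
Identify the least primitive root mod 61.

φ(61) = 61 − 1 = 60 = 2^2 · 3 · 5.
g is a primitive root iff g^(60/q) ≢ 1 (mod 61) for each prime q ∈ {2, 3, 5}.
g = 2: 2^30 ≡ 60; 2^20 ≡ 47; 2^12 ≡ 9 — none is 1, so 2 is a primitive root.
So 2 is the smallest generator of (Z/61Z)^×.

2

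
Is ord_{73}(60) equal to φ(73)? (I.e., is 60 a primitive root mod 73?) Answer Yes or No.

Yes

φ(73) = 73 − 1 = 72 = 2^3 · 3^2.
60 is a primitive root mod 73 iff 60^(φ(73)/q) ≢ 1 for every prime q | φ(73), i.e. q ∈ {2, 3}.
60^36 ≡ 72 (mod 73)  [q = 2: ≢ 1 ✓]
60^24 ≡ 64 (mod 73)  [q = 3: ≢ 1 ✓]
None equal 1, so ord_73(60) = 72: 60 is a primitive root.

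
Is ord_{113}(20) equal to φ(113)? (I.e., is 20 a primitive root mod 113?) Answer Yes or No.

Yes

φ(113) = 113 − 1 = 112 = 2^4 · 7.
It suffices to check that the order of 20 is not a proper divisor of 112: compute 20^(112/q) for q ∈ {2, 7}.
20^56 ≡ 112 (mod 113)  [q = 2: ≢ 1 ✓]
20^16 ≡ 28 (mod 113)  [q = 7: ≢ 1 ✓]
Every test exponent gives a nontrivial residue, hence 20 generates the full group.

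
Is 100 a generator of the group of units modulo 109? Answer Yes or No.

No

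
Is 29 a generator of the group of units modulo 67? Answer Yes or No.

φ(67) = 67 − 1 = 66 = 2 · 3 · 11.
Test 29^(66/q) mod 67 for each prime factor q of 66:
29^33 ≡ 1 (mod 67)  [q = 2: ≡ 1 ✗]
29^22 ≡ 29 (mod 67)  [q = 3: ≢ 1 ✓]
29^6 ≡ 1 (mod 67)  [q = 11: ≡ 1 ✗]
Since 29^33 ≡ 1, the order of 29 divides 33 < 66, so 29 is not a primitive root.

No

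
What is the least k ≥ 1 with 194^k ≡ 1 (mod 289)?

The order of 194 must divide φ(289) = φ(17^2) = 17·(17−1) = 272 = 2^4 · 17.
Divisors of 272: 1, 2, 4, 8, 16, 17, 34, 68, 136, 272.
Evaluate successive powers at the divisors of 272:
194^1 ≡ 194 (mod 289)
194^2 ≡ 66 (mod 289)
194^4 ≡ 21 (mod 289)
194^8 ≡ 152 (mod 289)
194^16 ≡ 273 (mod 289)
194^17 ≡ 75 (mod 289)
194^34 ≡ 134 (mod 289)
194^68 ≡ 38 (mod 289)
194^136 ≡ 288 (mod 289)
194^272 ≡ 1 (mod 289) ✓
Therefore the multiplicative order of 194 modulo 289 is 272.

272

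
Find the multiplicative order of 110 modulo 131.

By Lagrange's theorem, ord_131(110) divides φ(131) = 131 − 1 = 130 = 2 · 5 · 13.
Divisors of 130: 1, 2, 5, 10, 13, 26, 65, 130.
Check 110^d mod 131 for each divisor in increasing order:
110^1 ≡ 110
110^2 ≡ 48
110^5 ≡ 86
110^10 ≡ 60
110^13 ≡ 42
110^26 ≡ 61
110^65 ≡ 130
110^130 ≡ 1
So ord_131(110) = 130.

130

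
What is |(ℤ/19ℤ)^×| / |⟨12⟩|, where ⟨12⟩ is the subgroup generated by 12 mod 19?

The order of 12 must divide φ(19) = 19 − 1 = 18 = 2 · 3^2.
Divisors of 18: 1, 2, 3, 6, 9, 18.
Test each divisor d:
12^1 ≡ 12 (mod 19)
12^2 ≡ 11 (mod 19)
12^3 ≡ 18 (mod 19)
12^6 ≡ 1 (mod 19) ✓
So ord_19(12) = 6, hence |⟨12⟩| = 6.
The index is φ(19) / ord(12) = 18 / 6 = 3.

3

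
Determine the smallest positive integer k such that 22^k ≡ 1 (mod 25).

By Lagrange's theorem, ord_25(22) divides φ(25) = φ(5^2) = 5·(5−1) = 20 = 2^2 · 5.
Divisors of 20: 1, 2, 4, 5, 10, 20.
Evaluate successive powers at the divisors of 20:
22^1 ≡ 22 (mod 25)
22^2 ≡ 9 (mod 25)
22^4 ≡ 6 (mod 25)
22^5 ≡ 7 (mod 25)
22^10 ≡ 24 (mod 25)
22^20 ≡ 1 (mod 25) ✓
The smallest such exponent is 20, so the order of 22 is 20.

20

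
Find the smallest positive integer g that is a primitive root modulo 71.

φ(71) = 71 − 1 = 70 = 2 · 5 · 7.
Test candidates g = 2, 3, … against the prime factors q ∈ {2, 5, 7} of φ(71): g is a generator iff g^(70/q) ≢ 1 for every such q.
g = 2: 2^35 ≡ 1 — hits 1, so not a primitive root.
g = 3: 3^35 ≡ 1 — hits 1, so not a primitive root.
g = 4: 4^35 ≡ 1 — hits 1, so not a primitive root.
g = 5: 5^35 ≡ 1 — hits 1, so not a primitive root.
g = 6: 6^35 ≡ 1 — hits 1, so not a primitive root.
g = 7: 7^35 ≡ 70; 7^14 ≡ 54; 7^10 ≡ 45 — none is 1, so 7 is a primitive root.
The smallest primitive root modulo 71 is 7.

7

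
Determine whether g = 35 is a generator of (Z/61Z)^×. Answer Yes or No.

Yes

φ(61) = 61 − 1 = 60 = 2^2 · 3 · 5.
An element g generates (Z/61Z)^× iff g^(60/q) ≢ 1 (mod 61) for each prime q ∈ {2, 3, 5}.
35^30 ≡ 60 (mod 61)  [q = 2: ≢ 1 ✓]
35^20 ≡ 13 (mod 61)  [q = 3: ≢ 1 ✓]
35^12 ≡ 9 (mod 61)  [q = 5: ≢ 1 ✓]
All checks pass, so 35 has order 60 and is a primitive root modulo 61.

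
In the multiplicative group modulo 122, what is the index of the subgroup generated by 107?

2

By Lagrange's theorem, ord_122(107) divides φ(122) = φ(2)·φ(61) = 1·60 = 60 = 2^2 · 3 · 5.
Divisors of 60: 1, 2, 3, 4, 5, 6, 10, 12, 15, 20, 30, 60.
Test each divisor d:
107^1 ≡ 107 (mod 122)
107^2 ≡ 103 (mod 122)
107^3 ≡ 41 (mod 122)
107^4 ≡ 117 (mod 122)
107^5 ≡ 75 (mod 122)
107^6 ≡ 95 (mod 122)
107^10 ≡ 13 (mod 122)
107^12 ≡ 119 (mod 122)
107^15 ≡ 121 (mod 122)
107^20 ≡ 47 (mod 122)
107^30 ≡ 1 (mod 122) ✓
So ord_122(107) = 30, hence |⟨107⟩| = 30.
[(Z/122Z)^× : ⟨107⟩] = 60/30 = 2.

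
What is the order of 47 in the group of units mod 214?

53

The order of 47 must divide φ(214) = φ(2)·φ(107) = 1·106 = 106 = 2 · 53.
Divisors of 106: 1, 2, 53, 106.
Compute 47^d (mod 214) for the divisors d until we hit 1:
47^1 ≡ 47 (mod 214)
47^2 ≡ 69 (mod 214)
47^53 ≡ 1 (mod 214) ✓
So ord_214(47) = 53.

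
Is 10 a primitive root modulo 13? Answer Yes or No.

No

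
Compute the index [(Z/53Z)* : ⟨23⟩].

By Lagrange's theorem, ord_53(23) divides φ(53) = 53 − 1 = 52 = 2^2 · 13.
Divisors of 52: 1, 2, 4, 13, 26, 52.
Check 23^d mod 53 for each divisor in increasing order:
23^1 ≡ 23 (mod 53)
23^2 ≡ 52 (mod 53)
23^4 ≡ 1 (mod 53) ✓
So ord_53(23) = 4, hence |⟨23⟩| = 4.
[(Z/53Z)^× : ⟨23⟩] = 52/4 = 13.

13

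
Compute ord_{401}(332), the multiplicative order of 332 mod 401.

100

By Lagrange's theorem, ord_401(332) divides φ(401) = 401 − 1 = 400 = 2^4 · 5^2.
Divisors of 400: 1, 2, 4, 5, 8, 10, 16, 20, 25, 40, 50, 80, 100, 200, 400.
Compute 332^d (mod 401) for the divisors d until we hit 1:
332^1 ≡ 332 (mod 401)
332^2 ≡ 350 (mod 401)
332^4 ≡ 195 (mod 401)
332^5 ≡ 179 (mod 401)
332^8 ≡ 331 (mod 401)
332^10 ≡ 362 (mod 401)
332^16 ≡ 88 (mod 401)
332^20 ≡ 318 (mod 401)
332^25 ≡ 381 (mod 401)
332^40 ≡ 72 (mod 401)
332^50 ≡ 400 (mod 401)
332^80 ≡ 372 (mod 401)
332^100 ≡ 1 (mod 401) ✓
The smallest such exponent is 100, so the order of 332 is 100.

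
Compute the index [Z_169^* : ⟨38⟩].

6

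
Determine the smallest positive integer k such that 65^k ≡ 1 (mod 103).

ord(65) | φ(103) = 103 − 1 = 102 = 2 · 3 · 17.
Divisors of 102: 1, 2, 3, 6, 17, 34, 51, 102.
Check 65^d mod 103 for each divisor in increasing order:
65^1 ≡ 65 (mod 103)
65^2 ≡ 2 (mod 103)
65^3 ≡ 27 (mod 103)
65^6 ≡ 8 (mod 103)
65^17 ≡ 57 (mod 103)
65^34 ≡ 56 (mod 103)
65^51 ≡ 102 (mod 103)
65^102 ≡ 1 (mod 103) ✓
The smallest such exponent is 102, so the order of 65 is 102.

102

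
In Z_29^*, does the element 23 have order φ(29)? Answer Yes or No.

φ(29) = 29 − 1 = 28 = 2^2 · 7.
23 is a primitive root mod 29 iff 23^(φ(29)/q) ≢ 1 for every prime q | φ(29), i.e. q ∈ {2, 7}.
23^14 ≡ 1 (mod 29)  [q = 2: ≡ 1 ✗]
23^4 ≡ 20 (mod 29)  [q = 7: ≢ 1 ✓]
23^14 ≡ 1 shows ord(23) | 14, strictly less than φ(29); not a primitive root.

No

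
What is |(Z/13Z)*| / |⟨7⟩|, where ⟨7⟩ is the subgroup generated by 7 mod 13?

1

Since 7 ∈ (Z/13Z)^×, its order divides φ(13) = 13 − 1 = 12 = 2^2 · 3.
Divisors of 12: 1, 2, 3, 4, 6, 12.
Check 7^d mod 13 for each divisor in increasing order:
7^1 ≡ 7 (mod 13)
7^2 ≡ 10 (mod 13)
7^3 ≡ 5 (mod 13)
7^4 ≡ 9 (mod 13)
7^6 ≡ 12 (mod 13)
7^12 ≡ 1 (mod 13) ✓
So ord_13(7) = 12, hence |⟨7⟩| = 12.
The index is φ(13) / ord(7) = 12 / 12 = 1.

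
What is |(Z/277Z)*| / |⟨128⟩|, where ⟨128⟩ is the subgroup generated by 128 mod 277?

3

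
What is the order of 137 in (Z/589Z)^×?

90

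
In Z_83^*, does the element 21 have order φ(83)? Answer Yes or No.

No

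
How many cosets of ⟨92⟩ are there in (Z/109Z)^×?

3

The order of 92 must divide φ(109) = 109 − 1 = 108 = 2^2 · 3^3.
Divisors of 108: 1, 2, 3, 4, 6, 9, 12, 18, 27, 36, 54, 108.
Evaluate successive powers at the divisors of 108:
92^1 ≡ 92 (mod 109)
92^2 ≡ 71 (mod 109)
92^3 ≡ 101 (mod 109)
92^4 ≡ 27 (mod 109)
92^6 ≡ 64 (mod 109)
92^9 ≡ 33 (mod 109)
92^12 ≡ 63 (mod 109)
92^18 ≡ 108 (mod 109)
92^27 ≡ 76 (mod 109)
92^36 ≡ 1 (mod 109) ✓
The order of 92 is 36, so the subgroup it generates has 36 elements.
[(Z/109Z)^× : ⟨92⟩] = 108/36 = 3.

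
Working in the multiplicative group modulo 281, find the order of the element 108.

ord(108) | φ(281) = 281 − 1 = 280 = 2^3 · 5 · 7.
Divisors of 280: 1, 2, 4, 5, 7, 8, 10, 14, 20, 28, 35, 40, 56, 70, 140, 280.
Compute 108^d (mod 281) for the divisors d until we hit 1:
108^1 ≡ 108 (mod 281)
108^2 ≡ 143 (mod 281)
108^4 ≡ 217 (mod 281)
108^5 ≡ 113 (mod 281)
108^7 ≡ 142 (mod 281)
108^8 ≡ 162 (mod 281)
108^10 ≡ 124 (mod 281)
108^14 ≡ 213 (mod 281)
108^20 ≡ 202 (mod 281)
108^28 ≡ 128 (mod 281)
108^35 ≡ 192 (mod 281)
108^40 ≡ 59 (mod 281)
108^56 ≡ 86 (mod 281)
108^70 ≡ 53 (mod 281)
108^140 ≡ 280 (mod 281)
108^280 ≡ 1 (mod 281) ✓
Therefore the multiplicative order of 108 modulo 281 is 280.

280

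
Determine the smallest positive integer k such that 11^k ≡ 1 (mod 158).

39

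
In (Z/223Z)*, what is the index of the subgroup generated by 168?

1

ord(168) | φ(223) = 223 − 1 = 222 = 2 · 3 · 37.
Divisors of 222: 1, 2, 3, 6, 37, 74, 111, 222.
Evaluate successive powers at the divisors of 222:
168^1 ≡ 168
168^2 ≡ 126
168^3 ≡ 206
168^6 ≡ 66
168^37 ≡ 184
168^74 ≡ 183
168^111 ≡ 222
168^222 ≡ 1
The order of 168 is 222, so the subgroup it generates has 222 elements.
[(Z/223Z)^× : ⟨168⟩] = 222/222 = 1.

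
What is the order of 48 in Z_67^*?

ord(48) | φ(67) = 67 − 1 = 66 = 2 · 3 · 11.
Divisors of 66: 1, 2, 3, 6, 11, 22, 33, 66.
Compute 48^d (mod 67) for the divisors d until we hit 1:
48^1 ≡ 48 (mod 67)
48^2 ≡ 26 (mod 67)
48^3 ≡ 42 (mod 67)
48^6 ≡ 22 (mod 67)
48^11 ≡ 38 (mod 67)
48^22 ≡ 37 (mod 67)
48^33 ≡ 66 (mod 67)
48^66 ≡ 1 (mod 67) ✓
The smallest such exponent is 66, so the order of 48 is 66.

66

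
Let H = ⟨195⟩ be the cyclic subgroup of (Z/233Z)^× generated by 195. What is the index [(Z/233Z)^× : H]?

4

Since 195 ∈ (Z/233Z)^×, its order divides φ(233) = 233 − 1 = 232 = 2^3 · 29.
Divisors of 232: 1, 2, 4, 8, 29, 58, 116, 232.
Evaluate successive powers at the divisors of 232:
195^1 ≡ 195 (mod 233)
195^2 ≡ 46 (mod 233)
195^4 ≡ 19 (mod 233)
195^8 ≡ 128 (mod 233)
195^29 ≡ 232 (mod 233)
195^58 ≡ 1 (mod 233) ✓
So ord_233(195) = 58, hence |⟨195⟩| = 58.
[(Z/233Z)^× : ⟨195⟩] = 232/58 = 4.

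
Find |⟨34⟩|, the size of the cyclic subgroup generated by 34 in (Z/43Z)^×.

42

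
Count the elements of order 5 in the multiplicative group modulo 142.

φ(142) = φ(2)·φ(71) = 1·70 = 70 = 2 · 5 · 7.
Since (Z/142Z)^× is cyclic of order 70, the number of elements of order d is φ(d) when d | 70 and 0 otherwise.
5 | 70, and φ(5) = 5 − 1 = 4.

4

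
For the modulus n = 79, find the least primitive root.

3

φ(79) = 79 − 1 = 78 = 2 · 3 · 13.
Test candidates g = 2, 3, … against the prime factors q ∈ {2, 3, 13} of φ(79): g is a generator iff g^(78/q) ≢ 1 for every such q.
g = 2: 2^39 ≡ 1 — hits 1, so not a primitive root.
g = 3: 3^39 ≡ 78; 3^26 ≡ 23; 3^6 ≡ 18 — none is 1, so 3 is a primitive root.
The smallest primitive root modulo 79 is 3.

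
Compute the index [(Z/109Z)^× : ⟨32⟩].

By Lagrange's theorem, ord_109(32) divides φ(109) = 109 − 1 = 108 = 2^2 · 3^3.
Divisors of 108: 1, 2, 3, 4, 6, 9, 12, 18, 27, 36, 54, 108.
Test each divisor d:
32^1 ≡ 32 (mod 109)
32^2 ≡ 43 (mod 109)
32^3 ≡ 68 (mod 109)
32^4 ≡ 105 (mod 109)
32^6 ≡ 46 (mod 109)
32^9 ≡ 76 (mod 109)
32^12 ≡ 45 (mod 109)
32^18 ≡ 108 (mod 109)
32^27 ≡ 33 (mod 109)
32^36 ≡ 1 (mod 109) ✓
Thus |⟨32⟩| = ord(32) = 36.
The index is φ(109) / ord(32) = 108 / 36 = 3.

3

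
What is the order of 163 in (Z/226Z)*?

56

Since 163 ∈ (Z/226Z)^×, its order divides φ(226) = φ(2)·φ(113) = 1·112 = 112 = 2^4 · 7.
Divisors of 112: 1, 2, 4, 7, 8, 14, 16, 28, 56, 112.
Check 163^d mod 226 for each divisor in increasing order:
163^1 ≡ 163
163^2 ≡ 127
163^4 ≡ 83
163^7 ≡ 131
163^8 ≡ 109
163^14 ≡ 211
163^16 ≡ 129
163^28 ≡ 225
163^56 ≡ 1
So ord_226(163) = 56.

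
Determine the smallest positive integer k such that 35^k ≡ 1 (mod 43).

7

Since 35 ∈ (Z/43Z)^×, its order divides φ(43) = 43 − 1 = 42 = 2 · 3 · 7.
Divisors of 42: 1, 2, 3, 6, 7, 14, 21, 42.
Compute 35^d (mod 43) for the divisors d until we hit 1:
35^1 ≡ 35 (mod 43)
35^2 ≡ 21 (mod 43)
35^3 ≡ 4 (mod 43)
35^6 ≡ 16 (mod 43)
35^7 ≡ 1 (mod 43) ✓
The smallest such exponent is 7, so the order of 35 is 7.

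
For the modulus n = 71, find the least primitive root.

7

φ(71) = 71 − 1 = 70 = 2 · 5 · 7.
Test candidates g = 2, 3, … against the prime factors q ∈ {2, 5, 7} of φ(71): g is a generator iff g^(70/q) ≢ 1 for every such q.
g = 2: 2^35 ≡ 1 — hits 1, so not a primitive root.
g = 3: 3^35 ≡ 1 — hits 1, so not a primitive root.
g = 4: 4^35 ≡ 1 — hits 1, so not a primitive root.
g = 5: 5^35 ≡ 1 — hits 1, so not a primitive root.
g = 6: 6^35 ≡ 1 — hits 1, so not a primitive root.
g = 7: 7^35 ≡ 70; 7^14 ≡ 54; 7^10 ≡ 45 — none is 1, so 7 is a primitive root.
So 7 is the smallest generator of (Z/71Z)^×.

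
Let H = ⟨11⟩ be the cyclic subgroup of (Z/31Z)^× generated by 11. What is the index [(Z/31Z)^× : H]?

Since 11 ∈ (Z/31Z)^×, its order divides φ(31) = 31 − 1 = 30 = 2 · 3 · 5.
Divisors of 30: 1, 2, 3, 5, 6, 10, 15, 30.
Compute 11^d (mod 31) for the divisors d until we hit 1:
11^1 ≡ 11 (mod 31)
11^2 ≡ 28 (mod 31)
11^3 ≡ 29 (mod 31)
11^5 ≡ 6 (mod 31)
11^6 ≡ 4 (mod 31)
11^10 ≡ 5 (mod 31)
11^15 ≡ 30 (mod 31)
11^30 ≡ 1 (mod 31) ✓
Thus |⟨11⟩| = ord(11) = 30.
The index is φ(31) / ord(11) = 30 / 30 = 1.

1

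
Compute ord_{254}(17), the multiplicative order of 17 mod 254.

63

Since 17 ∈ (Z/254Z)^×, its order divides φ(254) = φ(2)·φ(127) = 1·126 = 126 = 2 · 3^2 · 7.
Divisors of 126: 1, 2, 3, 6, 7, 9, 14, 18, 21, 42, 63, 126.
Check 17^d mod 254 for each divisor in increasing order:
17^1 ≡ 17 (mod 254)
17^2 ≡ 35 (mod 254)
17^3 ≡ 87 (mod 254)
17^6 ≡ 203 (mod 254)
17^7 ≡ 149 (mod 254)
17^9 ≡ 135 (mod 254)
17^14 ≡ 103 (mod 254)
17^18 ≡ 191 (mod 254)
17^21 ≡ 107 (mod 254)
17^42 ≡ 19 (mod 254)
17^63 ≡ 1 (mod 254) ✓
The smallest such exponent is 63, so the order of 17 is 63.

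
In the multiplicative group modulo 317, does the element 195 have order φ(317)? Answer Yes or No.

Yes

φ(317) = 317 − 1 = 316 = 2^2 · 79.
Test 195^(316/q) mod 317 for each prime factor q of 316:
195^158 ≡ 316 (mod 317)  [q = 2: ≢ 1 ✓]
195^4 ≡ 225 (mod 317)  [q = 79: ≢ 1 ✓]
All checks pass, so 195 has order 316 and is a primitive root modulo 317.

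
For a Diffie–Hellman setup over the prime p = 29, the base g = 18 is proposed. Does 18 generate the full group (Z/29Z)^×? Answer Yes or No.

φ(29) = 29 − 1 = 28 = 2^2 · 7.
18 is a primitive root mod 29 iff 18^(φ(29)/q) ≢ 1 for every prime q | φ(29), i.e. q ∈ {2, 7}.
18^14 ≡ 28 (mod 29)  [q = 2: ≢ 1 ✓]
18^4 ≡ 25 (mod 29)  [q = 7: ≢ 1 ✓]
All checks pass, so 18 has order 28 and is a primitive root modulo 29.

Yes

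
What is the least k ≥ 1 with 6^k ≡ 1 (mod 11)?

10

By Lagrange's theorem, ord_11(6) divides φ(11) = 11 − 1 = 10 = 2 · 5.
Divisors of 10: 1, 2, 5, 10.
Compute 6^d (mod 11) for the divisors d until we hit 1:
6^1 ≡ 6
6^2 ≡ 3
6^5 ≡ 10
6^10 ≡ 1
Hence ord(6) = 10.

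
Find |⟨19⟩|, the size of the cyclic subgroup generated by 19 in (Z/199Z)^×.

18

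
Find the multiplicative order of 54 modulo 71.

By Lagrange's theorem, ord_71(54) divides φ(71) = 71 − 1 = 70 = 2 · 5 · 7.
Divisors of 70: 1, 2, 5, 7, 10, 14, 35, 70.
Compute 54^d (mod 71) for the divisors d until we hit 1:
54^1 ≡ 54 (mod 71)
54^2 ≡ 5 (mod 71)
54^5 ≡ 1 (mod 71) ✓
The smallest such exponent is 5, so the order of 54 is 5.

5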